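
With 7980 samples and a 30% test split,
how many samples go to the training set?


Test set = 7980 * 30% = 2394. Training set = 7980 - 2394 = 5586.

5586


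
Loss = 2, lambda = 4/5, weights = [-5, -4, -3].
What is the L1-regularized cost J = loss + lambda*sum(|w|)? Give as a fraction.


L1 norm = sum(|w|) = 12. J = 2 + 4/5 * 12 = 58/5.

58/5


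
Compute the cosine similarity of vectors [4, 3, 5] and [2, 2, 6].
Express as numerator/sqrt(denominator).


dot = 44. |a|^2 = 50, |b|^2 = 44. cos = 44/sqrt(2200).

44/sqrt(2200)


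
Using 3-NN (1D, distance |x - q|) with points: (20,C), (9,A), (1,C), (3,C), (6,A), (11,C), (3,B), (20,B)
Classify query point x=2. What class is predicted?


Distances: |20-2|=18, |9-2|=7, |1-2|=1, |3-2|=1, |6-2|=4, |11-2|=9, |3-2|=1, |20-2|=18. 3 nearest: (3,B), (1,C), (3,C). Counts: {'B': 1, 'C': 2}. Majority class: C.

C


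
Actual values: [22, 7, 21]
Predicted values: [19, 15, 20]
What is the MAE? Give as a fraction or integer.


MAE = (1/3) * (|22-19|=3 + |7-15|=8 + |21-20|=1). Sum = 12. MAE = 4.

4


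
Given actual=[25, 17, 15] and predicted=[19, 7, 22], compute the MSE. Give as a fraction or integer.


MSE = (1/3) * ((25-19)^2=36 + (17-7)^2=100 + (15-22)^2=49). Sum = 185. MSE = 185/3.

185/3


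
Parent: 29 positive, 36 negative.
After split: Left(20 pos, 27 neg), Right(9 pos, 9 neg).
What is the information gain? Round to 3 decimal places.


H(parent) = 0.9916. H(left) = 0.9839, H(right) = 1.0000. Weighted = (47/65)*0.9839 + (18/65)*1.0000 = 0.9884. IG = 0.9916 - 0.9884 = 0.0032, which rounds to 0.003.

0.003


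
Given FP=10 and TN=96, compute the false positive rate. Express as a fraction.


FPR = FP / (FP + TN) = 10 / 106 = 5/53.

5/53


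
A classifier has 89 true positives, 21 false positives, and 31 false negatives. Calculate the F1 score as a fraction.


Precision = 89/110 = 89/110. Recall = 89/120 = 89/120. F1 = 2*P*R/(P+R) = 89/115.

89/115


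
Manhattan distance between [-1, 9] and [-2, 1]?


d = sum of absolute differences: |-1--2|=1 + |9-1|=8 = 9.

9


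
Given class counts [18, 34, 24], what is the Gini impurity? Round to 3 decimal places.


Total = 76. Proportions: 18/76, 34/76, 24/76. sum(p_i^2) = 0.3560. Gini = 1 - 0.3560 = 0.6440, which rounds to 0.644.

0.644


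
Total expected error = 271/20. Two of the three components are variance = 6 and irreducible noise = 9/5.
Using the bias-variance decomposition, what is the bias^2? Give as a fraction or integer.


Total error = bias^2 + variance + irreducible noise. So bias^2 = 271/20 - 6 - 9/5 = 23/4.

23/4


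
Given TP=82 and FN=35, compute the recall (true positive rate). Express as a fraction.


Recall = TP / (TP + FN) = 82 / 117 = 82/117.

82/117


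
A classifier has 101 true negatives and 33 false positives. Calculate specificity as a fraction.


Specificity = TN / (TN + FP) = 101 / 134 = 101/134.

101/134


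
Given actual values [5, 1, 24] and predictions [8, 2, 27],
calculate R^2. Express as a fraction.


Mean(y) = 10. SS_res = 19. SS_tot = 302. R^2 = 1 - 19/(302) = 283/302.

283/302


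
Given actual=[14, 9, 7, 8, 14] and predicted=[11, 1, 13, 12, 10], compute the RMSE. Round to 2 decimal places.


MSE = 28.2000. RMSE = sqrt(28.2000) = 5.31.

5.31


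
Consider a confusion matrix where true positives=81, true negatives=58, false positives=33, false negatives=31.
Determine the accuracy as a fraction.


Accuracy = (TP + TN) / (TP + TN + FP + FN) = (81 + 58) / 203 = 139/203.

139/203


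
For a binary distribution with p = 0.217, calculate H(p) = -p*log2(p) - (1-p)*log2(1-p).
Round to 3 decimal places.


H = -0.217*log2(0.217) - 0.783*log2(0.783) = 0.755.

0.755


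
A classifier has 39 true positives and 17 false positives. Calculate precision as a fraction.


Precision = TP / (TP + FP) = 39 / 56 = 39/56.

39/56


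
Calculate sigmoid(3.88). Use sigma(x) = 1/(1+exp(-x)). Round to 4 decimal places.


sigma(3.88) = 1/(1+e^(-3.88)) = 1/(1+0.020651) = 1/1.020651 = 0.9798.

0.9798


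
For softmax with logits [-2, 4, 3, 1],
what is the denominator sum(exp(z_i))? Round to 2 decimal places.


Denom = e^-2=0.1353 + e^4=54.5982 + e^3=20.0855 + e^1=2.7183. Sum = 77.5373, which rounds to 77.54.

77.54


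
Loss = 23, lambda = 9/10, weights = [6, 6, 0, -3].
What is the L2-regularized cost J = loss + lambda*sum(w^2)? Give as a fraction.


L2 sq norm = sum(w^2) = 81. J = 23 + 9/10 * 81 = 959/10.

959/10


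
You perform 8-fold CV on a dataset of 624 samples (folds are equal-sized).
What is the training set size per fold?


Each validation fold has 624/8 = 78 samples. Training set = 624 - 78 = 546.

546


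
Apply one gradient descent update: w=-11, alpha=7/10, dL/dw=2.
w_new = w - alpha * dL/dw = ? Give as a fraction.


w_new = -11 - 7/10 * 2 = -11 - 7/5 = -62/5.

-62/5


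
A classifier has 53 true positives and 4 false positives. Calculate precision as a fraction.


Precision = TP / (TP + FP) = 53 / 57 = 53/57.

53/57


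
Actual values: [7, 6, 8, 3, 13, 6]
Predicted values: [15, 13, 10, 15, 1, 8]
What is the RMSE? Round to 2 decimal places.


MSE = 68.1667. RMSE = sqrt(68.1667) = 8.26.

8.26


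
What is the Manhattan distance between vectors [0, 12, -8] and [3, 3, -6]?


d = sum of absolute differences: |0-3|=3 + |12-3|=9 + |-8--6|=2 = 14.

14


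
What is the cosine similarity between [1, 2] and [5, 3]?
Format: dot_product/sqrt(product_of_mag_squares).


dot = 11. |a|^2 = 5, |b|^2 = 34. cos = 11/sqrt(170).

11/sqrt(170)


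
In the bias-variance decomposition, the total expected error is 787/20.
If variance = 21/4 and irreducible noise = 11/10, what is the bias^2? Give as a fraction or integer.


Total error = bias^2 + variance + irreducible noise. So bias^2 = 787/20 - 21/4 - 11/10 = 33.

33


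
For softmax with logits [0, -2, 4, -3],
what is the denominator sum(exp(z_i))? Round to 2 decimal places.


Denom = e^0=1.0000 + e^-2=0.1353 + e^4=54.5982 + e^-3=0.0498. Sum = 55.7833, which rounds to 55.78.

55.78


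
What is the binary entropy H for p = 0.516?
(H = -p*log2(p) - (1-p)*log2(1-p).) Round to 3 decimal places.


H = -0.516*log2(0.516) - 0.484*log2(0.484) = 0.999.

0.999


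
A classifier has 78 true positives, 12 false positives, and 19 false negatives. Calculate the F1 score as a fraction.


Precision = 78/90 = 13/15. Recall = 78/97 = 78/97. F1 = 2*P*R/(P+R) = 156/187.

156/187


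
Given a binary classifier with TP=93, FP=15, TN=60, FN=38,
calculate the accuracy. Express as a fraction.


Accuracy = (TP + TN) / (TP + TN + FP + FN) = (93 + 60) / 206 = 153/206.

153/206


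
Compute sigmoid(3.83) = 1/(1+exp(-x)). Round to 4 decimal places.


sigma(3.83) = 1/(1+e^(-3.83)) = 1/(1+0.021710) = 1/1.021710 = 0.9788.

0.9788


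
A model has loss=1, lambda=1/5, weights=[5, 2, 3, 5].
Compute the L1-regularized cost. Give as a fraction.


L1 norm = sum(|w|) = 15. J = 1 + 1/5 * 15 = 4.

4


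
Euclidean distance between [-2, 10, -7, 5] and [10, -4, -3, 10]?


d = sqrt(sum of squared differences). (-2-10)^2=144, (10--4)^2=196, (-7--3)^2=16, (5-10)^2=25. Sum = 381.

sqrt(381)


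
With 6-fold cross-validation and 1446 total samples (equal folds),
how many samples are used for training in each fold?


Each validation fold has 1446/6 = 241 samples. Training set = 1446 - 241 = 1205.

1205


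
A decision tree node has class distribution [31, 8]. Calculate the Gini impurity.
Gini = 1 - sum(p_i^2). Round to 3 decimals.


Total = 39. Proportions: 31/39, 8/39. sum(p_i^2) = 0.6739. Gini = 1 - 0.6739 = 0.3261, which rounds to 0.326.

0.326


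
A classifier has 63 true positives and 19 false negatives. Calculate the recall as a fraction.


Recall = TP / (TP + FN) = 63 / 82 = 63/82.

63/82


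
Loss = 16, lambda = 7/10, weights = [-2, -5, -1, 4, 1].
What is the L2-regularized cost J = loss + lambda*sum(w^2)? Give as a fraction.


L2 sq norm = sum(w^2) = 47. J = 16 + 7/10 * 47 = 489/10.

489/10


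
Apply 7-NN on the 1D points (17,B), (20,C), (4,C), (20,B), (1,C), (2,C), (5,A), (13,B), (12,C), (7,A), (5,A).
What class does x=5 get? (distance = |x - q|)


Distances: |17-5|=12, |20-5|=15, |4-5|=1, |20-5|=15, |1-5|=4, |2-5|=3, |5-5|=0, |13-5|=8, |12-5|=7, |7-5|=2, |5-5|=0. 7 nearest: (5,A), (5,A), (4,C), (7,A), (2,C), (1,C), (12,C). Counts: {'A': 3, 'C': 4}. Majority class: C.

C


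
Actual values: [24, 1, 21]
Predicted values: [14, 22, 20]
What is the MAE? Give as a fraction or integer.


MAE = (1/3) * (|24-14|=10 + |1-22|=21 + |21-20|=1). Sum = 32. MAE = 32/3.

32/3


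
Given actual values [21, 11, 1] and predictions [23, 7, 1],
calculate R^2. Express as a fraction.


Mean(y) = 11. SS_res = 20. SS_tot = 200. R^2 = 1 - 20/(200) = 9/10.

9/10


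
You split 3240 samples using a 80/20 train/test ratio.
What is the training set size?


Test set = 3240 * 20% = 648. Training set = 3240 - 648 = 2592.

2592


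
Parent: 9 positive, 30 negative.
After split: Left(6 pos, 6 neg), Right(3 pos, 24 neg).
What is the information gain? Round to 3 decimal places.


H(parent) = 0.7793. H(left) = 1.0000, H(right) = 0.5033. Weighted = (12/39)*1.0000 + (27/39)*0.5033 = 0.6561. IG = 0.7793 - 0.6561 = 0.1232, which rounds to 0.123.

0.123


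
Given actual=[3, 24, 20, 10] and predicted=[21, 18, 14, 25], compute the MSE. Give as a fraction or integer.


MSE = (1/4) * ((3-21)^2=324 + (24-18)^2=36 + (20-14)^2=36 + (10-25)^2=225). Sum = 621. MSE = 621/4.

621/4


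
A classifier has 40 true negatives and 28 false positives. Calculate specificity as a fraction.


Specificity = TN / (TN + FP) = 40 / 68 = 10/17.

10/17


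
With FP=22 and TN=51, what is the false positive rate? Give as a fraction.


FPR = FP / (FP + TN) = 22 / 73 = 22/73.

22/73


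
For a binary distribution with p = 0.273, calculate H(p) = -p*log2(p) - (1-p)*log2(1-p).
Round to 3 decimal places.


H = -0.273*log2(0.273) - 0.727*log2(0.727) = 0.846.

0.846


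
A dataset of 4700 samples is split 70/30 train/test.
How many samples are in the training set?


Test set = 4700 * 30% = 1410. Training set = 4700 - 1410 = 3290.

3290


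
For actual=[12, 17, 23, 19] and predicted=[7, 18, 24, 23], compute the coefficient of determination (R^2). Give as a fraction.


Mean(y) = 71/4. SS_res = 43. SS_tot = 251/4. R^2 = 1 - 43/(251/4) = 79/251.

79/251


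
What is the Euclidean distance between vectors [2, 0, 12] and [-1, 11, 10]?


d = sqrt(sum of squared differences). (2--1)^2=9, (0-11)^2=121, (12-10)^2=4. Sum = 134.

sqrt(134)


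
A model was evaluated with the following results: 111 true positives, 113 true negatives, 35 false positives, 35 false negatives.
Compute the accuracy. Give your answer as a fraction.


Accuracy = (TP + TN) / (TP + TN + FP + FN) = (111 + 113) / 294 = 16/21.

16/21


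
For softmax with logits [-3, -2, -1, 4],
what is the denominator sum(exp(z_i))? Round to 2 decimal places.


Denom = e^-3=0.0498 + e^-2=0.1353 + e^-1=0.3679 + e^4=54.5982. Sum = 55.1512, which rounds to 55.15.

55.15


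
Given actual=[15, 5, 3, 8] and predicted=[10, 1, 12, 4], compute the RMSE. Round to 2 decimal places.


MSE = 34.5000. RMSE = sqrt(34.5000) = 5.87.

5.87


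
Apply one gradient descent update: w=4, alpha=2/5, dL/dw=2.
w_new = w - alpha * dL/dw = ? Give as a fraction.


w_new = 4 - 2/5 * 2 = 4 - 4/5 = 16/5.

16/5


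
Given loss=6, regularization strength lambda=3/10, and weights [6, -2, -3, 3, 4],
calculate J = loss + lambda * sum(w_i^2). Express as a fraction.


L2 sq norm = sum(w^2) = 74. J = 6 + 3/10 * 74 = 141/5.

141/5


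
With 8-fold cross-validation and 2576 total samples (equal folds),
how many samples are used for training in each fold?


Each validation fold has 2576/8 = 322 samples. Training set = 2576 - 322 = 2254.

2254


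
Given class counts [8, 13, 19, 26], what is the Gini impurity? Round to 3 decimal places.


Total = 66. Proportions: 8/66, 13/66, 19/66, 26/66. sum(p_i^2) = 0.2916. Gini = 1 - 0.2916 = 0.7084, which rounds to 0.708.

0.708


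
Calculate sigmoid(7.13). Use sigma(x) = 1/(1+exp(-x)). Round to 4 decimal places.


sigma(7.13) = 1/(1+e^(-7.13)) = 1/(1+0.000801) = 1/1.000801 = 0.9992.

0.9992


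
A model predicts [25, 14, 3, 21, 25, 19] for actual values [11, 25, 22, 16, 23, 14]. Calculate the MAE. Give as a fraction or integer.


MAE = (1/6) * (|11-25|=14 + |25-14|=11 + |22-3|=19 + |16-21|=5 + |23-25|=2 + |14-19|=5). Sum = 56. MAE = 28/3.

28/3


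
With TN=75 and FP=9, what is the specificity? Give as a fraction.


Specificity = TN / (TN + FP) = 75 / 84 = 25/28.

25/28


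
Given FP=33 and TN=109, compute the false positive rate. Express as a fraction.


FPR = FP / (FP + TN) = 33 / 142 = 33/142.

33/142


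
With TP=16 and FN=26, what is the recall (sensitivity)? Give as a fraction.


Recall = TP / (TP + FN) = 16 / 42 = 8/21.

8/21


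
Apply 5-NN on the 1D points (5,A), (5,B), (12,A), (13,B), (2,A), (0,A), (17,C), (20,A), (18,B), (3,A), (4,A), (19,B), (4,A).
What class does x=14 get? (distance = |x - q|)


Distances: |5-14|=9, |5-14|=9, |12-14|=2, |13-14|=1, |2-14|=12, |0-14|=14, |17-14|=3, |20-14|=6, |18-14|=4, |3-14|=11, |4-14|=10, |19-14|=5, |4-14|=10. 5 nearest: (13,B), (12,A), (17,C), (18,B), (19,B). Counts: {'B': 3, 'A': 1, 'C': 1}. Majority class: B.

B


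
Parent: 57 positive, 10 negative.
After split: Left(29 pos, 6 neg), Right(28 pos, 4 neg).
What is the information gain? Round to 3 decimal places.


H(parent) = 0.6080. H(left) = 0.6610, H(right) = 0.5436. Weighted = (35/67)*0.6610 + (32/67)*0.5436 = 0.6049. IG = 0.6080 - 0.6049 = 0.0031, which rounds to 0.003.

0.003


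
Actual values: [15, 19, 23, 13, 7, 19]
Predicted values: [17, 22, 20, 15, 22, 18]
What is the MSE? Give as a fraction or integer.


MSE = (1/6) * ((15-17)^2=4 + (19-22)^2=9 + (23-20)^2=9 + (13-15)^2=4 + (7-22)^2=225 + (19-18)^2=1). Sum = 252. MSE = 42.

42


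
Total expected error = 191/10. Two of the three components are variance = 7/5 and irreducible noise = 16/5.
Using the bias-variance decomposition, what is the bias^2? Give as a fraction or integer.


Total error = bias^2 + variance + irreducible noise. So bias^2 = 191/10 - 7/5 - 16/5 = 29/2.

29/2


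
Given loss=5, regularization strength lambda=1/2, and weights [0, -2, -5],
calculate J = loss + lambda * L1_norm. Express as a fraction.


L1 norm = sum(|w|) = 7. J = 5 + 1/2 * 7 = 17/2.

17/2


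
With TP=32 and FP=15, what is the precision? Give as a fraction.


Precision = TP / (TP + FP) = 32 / 47 = 32/47.

32/47


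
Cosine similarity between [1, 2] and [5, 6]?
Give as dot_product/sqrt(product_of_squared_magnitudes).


dot = 17. |a|^2 = 5, |b|^2 = 61. cos = 17/sqrt(305).

17/sqrt(305)


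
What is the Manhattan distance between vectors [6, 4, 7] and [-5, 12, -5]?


d = sum of absolute differences: |6--5|=11 + |4-12|=8 + |7--5|=12 = 31.

31


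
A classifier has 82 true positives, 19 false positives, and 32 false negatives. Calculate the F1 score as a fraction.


Precision = 82/101 = 82/101. Recall = 82/114 = 41/57. F1 = 2*P*R/(P+R) = 164/215.

164/215


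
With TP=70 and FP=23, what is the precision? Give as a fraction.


Precision = TP / (TP + FP) = 70 / 93 = 70/93.

70/93


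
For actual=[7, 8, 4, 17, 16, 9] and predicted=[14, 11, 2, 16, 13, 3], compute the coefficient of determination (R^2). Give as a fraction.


Mean(y) = 61/6. SS_res = 108. SS_tot = 809/6. R^2 = 1 - 108/(809/6) = 161/809.

161/809


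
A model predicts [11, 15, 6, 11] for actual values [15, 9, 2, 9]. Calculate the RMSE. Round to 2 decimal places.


MSE = 18.0000. RMSE = sqrt(18.0000) = 4.24.

4.24


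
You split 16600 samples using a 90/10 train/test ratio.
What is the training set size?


Test set = 16600 * 10% = 1660. Training set = 16600 - 1660 = 14940.

14940


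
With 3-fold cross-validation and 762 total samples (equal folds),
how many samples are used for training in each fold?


Each validation fold has 762/3 = 254 samples. Training set = 762 - 254 = 508.

508


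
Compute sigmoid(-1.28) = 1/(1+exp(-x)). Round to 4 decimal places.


sigma(-1.28) = 1/(1+e^(1.28)) = 1/(1+3.596640) = 1/4.596640 = 0.2176.

0.2176


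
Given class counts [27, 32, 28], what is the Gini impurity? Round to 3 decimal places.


Total = 87. Proportions: 27/87, 32/87, 28/87. sum(p_i^2) = 0.3352. Gini = 1 - 0.3352 = 0.6648, which rounds to 0.665.

0.665


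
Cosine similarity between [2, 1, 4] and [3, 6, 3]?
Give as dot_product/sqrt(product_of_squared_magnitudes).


dot = 24. |a|^2 = 21, |b|^2 = 54. cos = 24/sqrt(1134).

24/sqrt(1134)


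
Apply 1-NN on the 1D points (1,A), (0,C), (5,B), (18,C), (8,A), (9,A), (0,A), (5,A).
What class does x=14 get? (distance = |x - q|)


Distances: |1-14|=13, |0-14|=14, |5-14|=9, |18-14|=4, |8-14|=6, |9-14|=5, |0-14|=14, |5-14|=9. 1 nearest: (18,C). Counts: {'C': 1}. Majority class: C.

C


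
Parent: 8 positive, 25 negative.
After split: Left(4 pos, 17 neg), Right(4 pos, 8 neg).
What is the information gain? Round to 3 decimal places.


H(parent) = 0.7990. H(left) = 0.7025, H(right) = 0.9183. Weighted = (21/33)*0.7025 + (12/33)*0.9183 = 0.7810. IG = 0.7990 - 0.7810 = 0.0180, which rounds to 0.018.

0.018


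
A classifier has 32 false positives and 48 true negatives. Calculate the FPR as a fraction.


FPR = FP / (FP + TN) = 32 / 80 = 2/5.

2/5


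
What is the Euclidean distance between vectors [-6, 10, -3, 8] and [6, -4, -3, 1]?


d = sqrt(sum of squared differences). (-6-6)^2=144, (10--4)^2=196, (-3--3)^2=0, (8-1)^2=49. Sum = 389.

sqrt(389)


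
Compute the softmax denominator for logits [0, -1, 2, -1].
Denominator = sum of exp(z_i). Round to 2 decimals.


Denom = e^0=1.0000 + e^-1=0.3679 + e^2=7.3891 + e^-1=0.3679. Sum = 9.1249, which rounds to 9.12.

9.12


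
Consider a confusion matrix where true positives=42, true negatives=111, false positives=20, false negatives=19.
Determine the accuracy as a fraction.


Accuracy = (TP + TN) / (TP + TN + FP + FN) = (42 + 111) / 192 = 51/64.

51/64


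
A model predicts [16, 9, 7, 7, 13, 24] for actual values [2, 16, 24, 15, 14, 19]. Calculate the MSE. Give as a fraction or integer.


MSE = (1/6) * ((2-16)^2=196 + (16-9)^2=49 + (24-7)^2=289 + (15-7)^2=64 + (14-13)^2=1 + (19-24)^2=25). Sum = 624. MSE = 104.

104


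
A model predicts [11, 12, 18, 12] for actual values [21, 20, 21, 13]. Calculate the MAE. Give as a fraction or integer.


MAE = (1/4) * (|21-11|=10 + |20-12|=8 + |21-18|=3 + |13-12|=1). Sum = 22. MAE = 11/2.

11/2


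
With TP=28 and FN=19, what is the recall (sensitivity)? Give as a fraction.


Recall = TP / (TP + FN) = 28 / 47 = 28/47.

28/47


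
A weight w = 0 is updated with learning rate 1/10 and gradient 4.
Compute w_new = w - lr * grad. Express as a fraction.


w_new = 0 - 1/10 * 4 = 0 - 2/5 = -2/5.

-2/5


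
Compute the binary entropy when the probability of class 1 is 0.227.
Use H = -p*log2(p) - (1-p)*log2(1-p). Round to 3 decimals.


H = -0.227*log2(0.227) - 0.773*log2(0.773) = 0.773.

0.773


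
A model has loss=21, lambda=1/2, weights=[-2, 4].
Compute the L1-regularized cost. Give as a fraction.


L1 norm = sum(|w|) = 6. J = 21 + 1/2 * 6 = 24.

24


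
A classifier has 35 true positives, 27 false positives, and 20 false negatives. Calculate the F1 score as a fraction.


Precision = 35/62 = 35/62. Recall = 35/55 = 7/11. F1 = 2*P*R/(P+R) = 70/117.

70/117


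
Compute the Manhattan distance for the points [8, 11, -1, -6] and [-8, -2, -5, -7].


d = sum of absolute differences: |8--8|=16 + |11--2|=13 + |-1--5|=4 + |-6--7|=1 = 34.

34


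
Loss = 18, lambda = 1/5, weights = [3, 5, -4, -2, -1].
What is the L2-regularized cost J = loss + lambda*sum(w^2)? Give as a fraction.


L2 sq norm = sum(w^2) = 55. J = 18 + 1/5 * 55 = 29.

29


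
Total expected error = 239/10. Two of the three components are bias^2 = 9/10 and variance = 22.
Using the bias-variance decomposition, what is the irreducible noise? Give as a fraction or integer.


Total error = bias^2 + variance + irreducible noise. So irreducible noise = 239/10 - 9/10 - 22 = 1.

1


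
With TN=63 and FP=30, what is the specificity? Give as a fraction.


Specificity = TN / (TN + FP) = 63 / 93 = 21/31.

21/31


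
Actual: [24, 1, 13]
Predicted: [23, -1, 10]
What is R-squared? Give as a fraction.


Mean(y) = 38/3. SS_res = 14. SS_tot = 794/3. R^2 = 1 - 14/(794/3) = 376/397.

376/397


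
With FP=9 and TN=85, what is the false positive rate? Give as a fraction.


FPR = FP / (FP + TN) = 9 / 94 = 9/94.

9/94


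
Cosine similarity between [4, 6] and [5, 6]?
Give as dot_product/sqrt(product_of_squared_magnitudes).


dot = 56. |a|^2 = 52, |b|^2 = 61. cos = 56/sqrt(3172).

56/sqrt(3172)


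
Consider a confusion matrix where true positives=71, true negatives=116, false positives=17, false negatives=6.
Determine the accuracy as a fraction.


Accuracy = (TP + TN) / (TP + TN + FP + FN) = (71 + 116) / 210 = 187/210.

187/210


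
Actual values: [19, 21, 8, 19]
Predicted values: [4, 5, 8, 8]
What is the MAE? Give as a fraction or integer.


MAE = (1/4) * (|19-4|=15 + |21-5|=16 + |8-8|=0 + |19-8|=11). Sum = 42. MAE = 21/2.

21/2


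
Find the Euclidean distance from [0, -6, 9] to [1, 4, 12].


d = sqrt(sum of squared differences). (0-1)^2=1, (-6-4)^2=100, (9-12)^2=9. Sum = 110.

sqrt(110)


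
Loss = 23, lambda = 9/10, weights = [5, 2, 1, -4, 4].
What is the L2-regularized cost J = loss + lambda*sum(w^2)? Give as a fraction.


L2 sq norm = sum(w^2) = 62. J = 23 + 9/10 * 62 = 394/5.

394/5


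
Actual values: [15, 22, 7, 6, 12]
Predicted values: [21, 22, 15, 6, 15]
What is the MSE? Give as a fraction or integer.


MSE = (1/5) * ((15-21)^2=36 + (22-22)^2=0 + (7-15)^2=64 + (6-6)^2=0 + (12-15)^2=9). Sum = 109. MSE = 109/5.

109/5


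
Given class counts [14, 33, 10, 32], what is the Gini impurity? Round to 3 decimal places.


Total = 89. Proportions: 14/89, 33/89, 10/89, 32/89. sum(p_i^2) = 0.3041. Gini = 1 - 0.3041 = 0.6959, which rounds to 0.696.

0.696


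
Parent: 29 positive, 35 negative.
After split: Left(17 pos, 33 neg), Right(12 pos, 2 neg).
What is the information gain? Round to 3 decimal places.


H(parent) = 0.9937. H(left) = 0.9248, H(right) = 0.5917. Weighted = (50/64)*0.9248 + (14/64)*0.5917 = 0.8519. IG = 0.9937 - 0.8519 = 0.1418, which rounds to 0.142.

0.142


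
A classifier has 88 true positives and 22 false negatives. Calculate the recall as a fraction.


Recall = TP / (TP + FN) = 88 / 110 = 4/5.

4/5


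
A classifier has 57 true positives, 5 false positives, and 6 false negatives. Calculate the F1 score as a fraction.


Precision = 57/62 = 57/62. Recall = 57/63 = 19/21. F1 = 2*P*R/(P+R) = 114/125.

114/125


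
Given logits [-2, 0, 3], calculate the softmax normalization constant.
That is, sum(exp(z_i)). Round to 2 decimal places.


Denom = e^-2=0.1353 + e^0=1.0000 + e^3=20.0855. Sum = 21.2208, which rounds to 21.22.

21.22


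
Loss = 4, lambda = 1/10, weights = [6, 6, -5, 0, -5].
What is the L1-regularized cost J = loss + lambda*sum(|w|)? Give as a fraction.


L1 norm = sum(|w|) = 22. J = 4 + 1/10 * 22 = 31/5.

31/5


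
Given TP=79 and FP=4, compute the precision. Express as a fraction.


Precision = TP / (TP + FP) = 79 / 83 = 79/83.

79/83


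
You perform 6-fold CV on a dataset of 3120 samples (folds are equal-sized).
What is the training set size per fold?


Each validation fold has 3120/6 = 520 samples. Training set = 3120 - 520 = 2600.

2600


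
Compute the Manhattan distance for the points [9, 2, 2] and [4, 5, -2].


d = sum of absolute differences: |9-4|=5 + |2-5|=3 + |2--2|=4 = 12.

12


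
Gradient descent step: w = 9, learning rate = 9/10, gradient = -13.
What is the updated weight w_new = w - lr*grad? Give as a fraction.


w_new = 9 - 9/10 * -13 = 9 - -117/10 = 207/10.

207/10


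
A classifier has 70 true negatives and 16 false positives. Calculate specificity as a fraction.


Specificity = TN / (TN + FP) = 70 / 86 = 35/43.

35/43


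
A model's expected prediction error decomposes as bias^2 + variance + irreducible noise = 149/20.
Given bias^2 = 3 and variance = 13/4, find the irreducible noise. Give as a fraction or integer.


Total error = bias^2 + variance + irreducible noise. So irreducible noise = 149/20 - 3 - 13/4 = 6/5.

6/5


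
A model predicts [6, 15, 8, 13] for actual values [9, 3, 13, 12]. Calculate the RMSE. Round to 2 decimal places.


MSE = 44.7500. RMSE = sqrt(44.7500) = 6.69.

6.69


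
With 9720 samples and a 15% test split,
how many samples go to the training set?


Test set = 9720 * 15% = 1458. Training set = 9720 - 1458 = 8262.

8262


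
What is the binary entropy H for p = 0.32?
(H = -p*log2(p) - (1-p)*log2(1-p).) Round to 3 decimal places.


H = -0.32*log2(0.32) - 0.68*log2(0.68) = 0.904.

0.904


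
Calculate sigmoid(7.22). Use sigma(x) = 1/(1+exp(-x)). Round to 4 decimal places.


sigma(7.22) = 1/(1+e^(-7.22)) = 1/(1+0.000732) = 1/1.000732 = 0.9993.

0.9993


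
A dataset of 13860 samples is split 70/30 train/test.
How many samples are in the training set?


Test set = 13860 * 30% = 4158. Training set = 13860 - 4158 = 9702.

9702


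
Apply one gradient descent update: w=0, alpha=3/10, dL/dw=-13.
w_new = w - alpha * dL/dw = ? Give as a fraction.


w_new = 0 - 3/10 * -13 = 0 - -39/10 = 39/10.

39/10


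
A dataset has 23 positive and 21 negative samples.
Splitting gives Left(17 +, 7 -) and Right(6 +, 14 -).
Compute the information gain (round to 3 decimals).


H(parent) = 0.9985. H(left) = 0.8709, H(right) = 0.8813. Weighted = (24/44)*0.8709 + (20/44)*0.8813 = 0.8756. IG = 0.9985 - 0.8756 = 0.1229, which rounds to 0.123.

0.123


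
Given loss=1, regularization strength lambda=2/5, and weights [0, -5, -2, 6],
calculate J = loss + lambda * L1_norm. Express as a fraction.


L1 norm = sum(|w|) = 13. J = 1 + 2/5 * 13 = 31/5.

31/5


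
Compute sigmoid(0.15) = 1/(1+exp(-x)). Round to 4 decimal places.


sigma(0.15) = 1/(1+e^(-0.15)) = 1/(1+0.860708) = 1/1.860708 = 0.5374.

0.5374


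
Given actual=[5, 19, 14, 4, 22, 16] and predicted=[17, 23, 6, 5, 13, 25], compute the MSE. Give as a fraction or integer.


MSE = (1/6) * ((5-17)^2=144 + (19-23)^2=16 + (14-6)^2=64 + (4-5)^2=1 + (22-13)^2=81 + (16-25)^2=81). Sum = 387. MSE = 129/2.

129/2


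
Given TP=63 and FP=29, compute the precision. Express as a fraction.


Precision = TP / (TP + FP) = 63 / 92 = 63/92.

63/92


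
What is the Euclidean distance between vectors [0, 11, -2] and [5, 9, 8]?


d = sqrt(sum of squared differences). (0-5)^2=25, (11-9)^2=4, (-2-8)^2=100. Sum = 129.

sqrt(129)


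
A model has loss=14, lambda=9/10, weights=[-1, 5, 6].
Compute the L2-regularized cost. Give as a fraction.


L2 sq norm = sum(w^2) = 62. J = 14 + 9/10 * 62 = 349/5.

349/5


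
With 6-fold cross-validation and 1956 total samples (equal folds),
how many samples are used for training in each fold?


Each validation fold has 1956/6 = 326 samples. Training set = 1956 - 326 = 1630.

1630


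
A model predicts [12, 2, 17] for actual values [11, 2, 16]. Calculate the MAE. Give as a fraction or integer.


MAE = (1/3) * (|11-12|=1 + |2-2|=0 + |16-17|=1). Sum = 2. MAE = 2/3.

2/3


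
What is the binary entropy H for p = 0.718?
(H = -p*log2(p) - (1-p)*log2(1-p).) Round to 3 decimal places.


H = -0.718*log2(0.718) - 0.282*log2(0.282) = 0.858.

0.858


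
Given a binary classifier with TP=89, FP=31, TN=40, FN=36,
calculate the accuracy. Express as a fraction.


Accuracy = (TP + TN) / (TP + TN + FP + FN) = (89 + 40) / 196 = 129/196.

129/196


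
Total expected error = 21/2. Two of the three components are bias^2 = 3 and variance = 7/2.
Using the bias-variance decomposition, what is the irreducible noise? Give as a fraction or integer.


Total error = bias^2 + variance + irreducible noise. So irreducible noise = 21/2 - 3 - 7/2 = 4.

4


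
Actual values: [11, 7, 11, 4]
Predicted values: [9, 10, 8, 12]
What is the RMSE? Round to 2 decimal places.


MSE = 21.5000. RMSE = sqrt(21.5000) = 4.64.

4.64


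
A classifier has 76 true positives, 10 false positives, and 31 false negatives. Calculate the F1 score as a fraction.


Precision = 76/86 = 38/43. Recall = 76/107 = 76/107. F1 = 2*P*R/(P+R) = 152/193.

152/193


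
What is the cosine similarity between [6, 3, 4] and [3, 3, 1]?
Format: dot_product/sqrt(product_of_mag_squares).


dot = 31. |a|^2 = 61, |b|^2 = 19. cos = 31/sqrt(1159).

31/sqrt(1159)


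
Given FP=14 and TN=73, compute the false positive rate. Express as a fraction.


FPR = FP / (FP + TN) = 14 / 87 = 14/87.

14/87


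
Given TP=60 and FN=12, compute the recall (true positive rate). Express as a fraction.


Recall = TP / (TP + FN) = 60 / 72 = 5/6.

5/6


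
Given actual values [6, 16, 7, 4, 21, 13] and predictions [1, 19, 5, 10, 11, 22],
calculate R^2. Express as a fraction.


Mean(y) = 67/6. SS_res = 255. SS_tot = 1313/6. R^2 = 1 - 255/(1313/6) = -217/1313.

-217/1313


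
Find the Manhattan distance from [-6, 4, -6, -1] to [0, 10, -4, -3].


d = sum of absolute differences: |-6-0|=6 + |4-10|=6 + |-6--4|=2 + |-1--3|=2 = 16.

16


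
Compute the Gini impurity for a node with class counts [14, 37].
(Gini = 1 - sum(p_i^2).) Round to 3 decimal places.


Total = 51. Proportions: 14/51, 37/51. sum(p_i^2) = 0.6017. Gini = 1 - 0.6017 = 0.3983, which rounds to 0.398.

0.398


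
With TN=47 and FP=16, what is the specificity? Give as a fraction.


Specificity = TN / (TN + FP) = 47 / 63 = 47/63.

47/63


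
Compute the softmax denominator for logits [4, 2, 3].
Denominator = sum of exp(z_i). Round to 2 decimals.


Denom = e^4=54.5982 + e^2=7.3891 + e^3=20.0855. Sum = 82.0728, which rounds to 82.07.

82.07


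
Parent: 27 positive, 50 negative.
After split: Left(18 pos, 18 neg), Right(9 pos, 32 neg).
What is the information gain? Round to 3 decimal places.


H(parent) = 0.9346. H(left) = 1.0000, H(right) = 0.7593. Weighted = (36/77)*1.0000 + (41/77)*0.7593 = 0.8718. IG = 0.9346 - 0.8718 = 0.0628, which rounds to 0.063.

0.063


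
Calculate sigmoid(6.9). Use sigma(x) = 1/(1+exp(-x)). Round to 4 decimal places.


sigma(6.9) = 1/(1+e^(-6.9)) = 1/(1+0.001008) = 1/1.001008 = 0.9990.

0.9990


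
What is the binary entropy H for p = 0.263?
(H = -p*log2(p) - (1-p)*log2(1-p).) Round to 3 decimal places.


H = -0.263*log2(0.263) - 0.737*log2(0.737) = 0.831.

0.831


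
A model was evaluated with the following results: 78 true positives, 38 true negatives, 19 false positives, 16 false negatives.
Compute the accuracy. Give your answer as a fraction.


Accuracy = (TP + TN) / (TP + TN + FP + FN) = (78 + 38) / 151 = 116/151.

116/151


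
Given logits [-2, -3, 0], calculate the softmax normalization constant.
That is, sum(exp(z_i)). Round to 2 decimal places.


Denom = e^-2=0.1353 + e^-3=0.0498 + e^0=1.0000. Sum = 1.1851, which rounds to 1.19.

1.19


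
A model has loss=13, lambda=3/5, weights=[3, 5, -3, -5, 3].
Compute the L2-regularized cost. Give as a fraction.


L2 sq norm = sum(w^2) = 77. J = 13 + 3/5 * 77 = 296/5.

296/5


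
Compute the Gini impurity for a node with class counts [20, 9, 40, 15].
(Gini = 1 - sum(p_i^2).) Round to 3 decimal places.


Total = 84. Proportions: 20/84, 9/84, 40/84, 15/84. sum(p_i^2) = 0.3268. Gini = 1 - 0.3268 = 0.6732, which rounds to 0.673.

0.673


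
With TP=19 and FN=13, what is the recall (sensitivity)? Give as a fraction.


Recall = TP / (TP + FN) = 19 / 32 = 19/32.

19/32


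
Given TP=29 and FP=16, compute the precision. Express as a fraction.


Precision = TP / (TP + FP) = 29 / 45 = 29/45.

29/45


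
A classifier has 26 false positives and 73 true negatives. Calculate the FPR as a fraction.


FPR = FP / (FP + TN) = 26 / 99 = 26/99.

26/99


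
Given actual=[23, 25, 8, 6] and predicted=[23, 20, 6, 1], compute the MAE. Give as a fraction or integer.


MAE = (1/4) * (|23-23|=0 + |25-20|=5 + |8-6|=2 + |6-1|=5). Sum = 12. MAE = 3.

3


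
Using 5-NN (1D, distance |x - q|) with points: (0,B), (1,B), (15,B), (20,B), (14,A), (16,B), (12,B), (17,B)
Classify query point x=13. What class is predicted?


Distances: |0-13|=13, |1-13|=12, |15-13|=2, |20-13|=7, |14-13|=1, |16-13|=3, |12-13|=1, |17-13|=4. 5 nearest: (14,A), (12,B), (15,B), (16,B), (17,B). Counts: {'A': 1, 'B': 4}. Majority class: B.

B


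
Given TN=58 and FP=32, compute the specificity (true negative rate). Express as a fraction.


Specificity = TN / (TN + FP) = 58 / 90 = 29/45.

29/45


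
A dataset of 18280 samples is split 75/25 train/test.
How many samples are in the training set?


Test set = 18280 * 25% = 4570. Training set = 18280 - 4570 = 13710.

13710


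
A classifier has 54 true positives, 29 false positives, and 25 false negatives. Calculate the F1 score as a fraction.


Precision = 54/83 = 54/83. Recall = 54/79 = 54/79. F1 = 2*P*R/(P+R) = 2/3.

2/3


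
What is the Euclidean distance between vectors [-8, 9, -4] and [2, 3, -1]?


d = sqrt(sum of squared differences). (-8-2)^2=100, (9-3)^2=36, (-4--1)^2=9. Sum = 145.

sqrt(145)


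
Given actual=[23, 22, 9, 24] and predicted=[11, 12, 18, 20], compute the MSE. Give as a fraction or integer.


MSE = (1/4) * ((23-11)^2=144 + (22-12)^2=100 + (9-18)^2=81 + (24-20)^2=16). Sum = 341. MSE = 341/4.

341/4


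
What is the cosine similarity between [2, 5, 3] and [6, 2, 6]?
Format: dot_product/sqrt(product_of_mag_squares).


dot = 40. |a|^2 = 38, |b|^2 = 76. cos = 40/sqrt(2888).

40/sqrt(2888)


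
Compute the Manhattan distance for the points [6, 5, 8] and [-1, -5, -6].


d = sum of absolute differences: |6--1|=7 + |5--5|=10 + |8--6|=14 = 31.

31


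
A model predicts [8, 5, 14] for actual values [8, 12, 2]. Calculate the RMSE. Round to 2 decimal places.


MSE = 64.3333. RMSE = sqrt(64.3333) = 8.02.

8.02


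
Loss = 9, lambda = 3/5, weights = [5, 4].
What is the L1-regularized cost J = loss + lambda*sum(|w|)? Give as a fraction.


L1 norm = sum(|w|) = 9. J = 9 + 3/5 * 9 = 72/5.

72/5


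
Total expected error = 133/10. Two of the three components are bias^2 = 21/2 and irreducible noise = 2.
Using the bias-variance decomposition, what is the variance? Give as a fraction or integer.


Total error = bias^2 + variance + irreducible noise. So variance = 133/10 - 21/2 - 2 = 4/5.

4/5


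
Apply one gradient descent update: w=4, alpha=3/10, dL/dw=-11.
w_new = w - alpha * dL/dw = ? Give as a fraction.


w_new = 4 - 3/10 * -11 = 4 - -33/10 = 73/10.

73/10


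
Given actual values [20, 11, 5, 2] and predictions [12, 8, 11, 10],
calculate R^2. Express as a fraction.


Mean(y) = 19/2. SS_res = 173. SS_tot = 189. R^2 = 1 - 173/(189) = 16/189.

16/189


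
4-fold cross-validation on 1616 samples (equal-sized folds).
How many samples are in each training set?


Each validation fold has 1616/4 = 404 samples. Training set = 1616 - 404 = 1212.

1212


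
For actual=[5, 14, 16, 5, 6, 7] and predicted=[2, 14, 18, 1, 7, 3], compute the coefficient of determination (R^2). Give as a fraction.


Mean(y) = 53/6. SS_res = 46. SS_tot = 713/6. R^2 = 1 - 46/(713/6) = 19/31.

19/31


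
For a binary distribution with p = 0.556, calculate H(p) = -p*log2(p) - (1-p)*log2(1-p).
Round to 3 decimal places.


H = -0.556*log2(0.556) - 0.444*log2(0.444) = 0.991.

0.991


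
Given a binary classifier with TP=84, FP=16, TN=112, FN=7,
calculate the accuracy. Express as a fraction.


Accuracy = (TP + TN) / (TP + TN + FP + FN) = (84 + 112) / 219 = 196/219.

196/219


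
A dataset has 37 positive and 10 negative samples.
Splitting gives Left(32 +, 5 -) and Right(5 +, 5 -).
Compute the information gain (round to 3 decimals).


H(parent) = 0.7467. H(left) = 0.5714, H(right) = 1.0000. Weighted = (37/47)*0.5714 + (10/47)*1.0000 = 0.6626. IG = 0.7467 - 0.6626 = 0.0841, which rounds to 0.084.

0.084


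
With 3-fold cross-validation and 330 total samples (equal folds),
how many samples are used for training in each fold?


Each validation fold has 330/3 = 110 samples. Training set = 330 - 110 = 220.

220


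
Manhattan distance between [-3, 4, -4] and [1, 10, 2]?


d = sum of absolute differences: |-3-1|=4 + |4-10|=6 + |-4-2|=6 = 16.

16


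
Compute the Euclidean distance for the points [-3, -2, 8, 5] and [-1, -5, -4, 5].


d = sqrt(sum of squared differences). (-3--1)^2=4, (-2--5)^2=9, (8--4)^2=144, (5-5)^2=0. Sum = 157.

sqrt(157)


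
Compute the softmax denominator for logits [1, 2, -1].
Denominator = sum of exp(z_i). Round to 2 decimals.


Denom = e^1=2.7183 + e^2=7.3891 + e^-1=0.3679. Sum = 10.4753, which rounds to 10.48.

10.48


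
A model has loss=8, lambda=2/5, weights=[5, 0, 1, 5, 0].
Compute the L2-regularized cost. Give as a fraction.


L2 sq norm = sum(w^2) = 51. J = 8 + 2/5 * 51 = 142/5.

142/5


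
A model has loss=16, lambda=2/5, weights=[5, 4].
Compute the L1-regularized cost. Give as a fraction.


L1 norm = sum(|w|) = 9. J = 16 + 2/5 * 9 = 98/5.

98/5


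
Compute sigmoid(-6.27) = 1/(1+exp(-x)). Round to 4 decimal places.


sigma(-6.27) = 1/(1+e^(6.27)) = 1/(1+528.477378) = 1/529.477378 = 0.0019.

0.0019


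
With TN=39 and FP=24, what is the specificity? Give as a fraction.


Specificity = TN / (TN + FP) = 39 / 63 = 13/21.

13/21


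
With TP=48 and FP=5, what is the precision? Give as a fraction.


Precision = TP / (TP + FP) = 48 / 53 = 48/53.

48/53


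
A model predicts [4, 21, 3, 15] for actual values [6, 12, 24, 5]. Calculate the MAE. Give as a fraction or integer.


MAE = (1/4) * (|6-4|=2 + |12-21|=9 + |24-3|=21 + |5-15|=10). Sum = 42. MAE = 21/2.

21/2


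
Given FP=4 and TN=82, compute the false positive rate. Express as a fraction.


FPR = FP / (FP + TN) = 4 / 86 = 2/43.

2/43


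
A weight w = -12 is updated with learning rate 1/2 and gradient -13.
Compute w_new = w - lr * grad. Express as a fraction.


w_new = -12 - 1/2 * -13 = -12 - -13/2 = -11/2.

-11/2


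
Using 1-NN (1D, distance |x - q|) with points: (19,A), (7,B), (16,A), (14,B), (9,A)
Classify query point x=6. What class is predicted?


Distances: |19-6|=13, |7-6|=1, |16-6|=10, |14-6|=8, |9-6|=3. 1 nearest: (7,B). Counts: {'B': 1}. Majority class: B.

B


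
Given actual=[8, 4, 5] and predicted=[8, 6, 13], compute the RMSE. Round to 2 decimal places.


MSE = 22.6667. RMSE = sqrt(22.6667) = 4.76.

4.76


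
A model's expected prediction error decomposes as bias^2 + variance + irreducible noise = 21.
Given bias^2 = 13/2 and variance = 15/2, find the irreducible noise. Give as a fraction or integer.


Total error = bias^2 + variance + irreducible noise. So irreducible noise = 21 - 13/2 - 15/2 = 7.

7


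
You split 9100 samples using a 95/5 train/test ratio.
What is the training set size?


Test set = 9100 * 5% = 455. Training set = 9100 - 455 = 8645.

8645


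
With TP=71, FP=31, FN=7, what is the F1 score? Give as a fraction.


Precision = 71/102 = 71/102. Recall = 71/78 = 71/78. F1 = 2*P*R/(P+R) = 71/90.

71/90


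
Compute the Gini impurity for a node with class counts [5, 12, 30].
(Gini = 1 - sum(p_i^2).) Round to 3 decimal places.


Total = 47. Proportions: 5/47, 12/47, 30/47. sum(p_i^2) = 0.4839. Gini = 1 - 0.4839 = 0.5161, which rounds to 0.516.

0.516
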